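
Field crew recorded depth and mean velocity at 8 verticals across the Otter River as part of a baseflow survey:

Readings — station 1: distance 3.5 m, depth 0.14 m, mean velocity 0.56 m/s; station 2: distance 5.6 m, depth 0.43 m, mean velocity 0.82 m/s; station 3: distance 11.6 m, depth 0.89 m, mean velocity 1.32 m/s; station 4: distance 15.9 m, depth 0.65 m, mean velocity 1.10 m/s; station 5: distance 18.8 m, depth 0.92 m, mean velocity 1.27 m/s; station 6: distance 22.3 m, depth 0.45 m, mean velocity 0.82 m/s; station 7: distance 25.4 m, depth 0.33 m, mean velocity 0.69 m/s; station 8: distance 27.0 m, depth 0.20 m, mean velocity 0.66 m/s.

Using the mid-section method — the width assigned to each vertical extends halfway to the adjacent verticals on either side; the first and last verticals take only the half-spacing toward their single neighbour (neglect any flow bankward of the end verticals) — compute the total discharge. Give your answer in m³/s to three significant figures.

15.7 m³/s

w_1 = (5.6 − 3.5)/2 = 1.05 m; q_1 = 0.56 × 0.14 × 1.05 = 0.08232 m³/s
w_2 = (11.6 − 3.5)/2 = 4.05 m; q_2 = 0.82 × 0.43 × 4.05 = 1.428 m³/s
w_3 = (15.9 − 5.6)/2 = 5.15 m; q_3 = 1.32 × 0.89 × 5.15 = 6.050 m³/s
w_4 = (18.8 − 11.6)/2 = 3.6 m; q_4 = 1.10 × 0.65 × 3.6 = 2.574 m³/s
w_5 = (22.3 − 15.9)/2 = 3.2 m; q_5 = 1.27 × 0.92 × 3.2 = 3.739 m³/s
w_6 = (25.4 − 18.8)/2 = 3.3 m; q_6 = 0.82 × 0.45 × 3.3 = 1.218 m³/s
w_7 = (27.0 − 22.3)/2 = 2.35 m; q_7 = 0.69 × 0.33 × 2.35 = 0.5351 m³/s
w_8 = (27.0 − 25.4)/2 = 0.8 m; q_8 = 0.66 × 0.20 × 0.8 = 0.1056 m³/s
Q = Σ qᵢ = 15.73 m³/s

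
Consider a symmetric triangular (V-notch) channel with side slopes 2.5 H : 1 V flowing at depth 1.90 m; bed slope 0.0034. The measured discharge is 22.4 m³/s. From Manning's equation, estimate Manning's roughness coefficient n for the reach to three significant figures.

0.0216

A = z·y² = 2.5×1.90² = 9.025 m²
P = 2y√(1+z²) = 2×1.90×√(1+2.5²) = 10.23 m
R = A/P = 9.025/10.23 = 0.8821 m
n = (1/Q)·A·R^(2/3)·S^(1/2) = (1/22.4) × 9.025 × 0.9197 × 0.05831 = 0.02161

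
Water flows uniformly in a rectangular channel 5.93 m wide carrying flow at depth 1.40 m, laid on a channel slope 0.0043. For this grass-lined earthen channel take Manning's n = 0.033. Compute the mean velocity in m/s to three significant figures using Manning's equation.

1.92 m/s

A = b·y = 5.93 × 1.40 = 8.302 m²
P = b + 2y = 5.93 + 2×1.40 = 8.730 m
R = A/P = 8.302/8.730 = 0.9510 m
Q = (1/n)·A·R^(2/3)·S^(1/2) = (1/0.033) × 8.302 × 0.9510^(2/3) × 0.0043^(1/2) = 15.95 m³/s
V = Q/A = 15.95/8.302 = 1.922 m/s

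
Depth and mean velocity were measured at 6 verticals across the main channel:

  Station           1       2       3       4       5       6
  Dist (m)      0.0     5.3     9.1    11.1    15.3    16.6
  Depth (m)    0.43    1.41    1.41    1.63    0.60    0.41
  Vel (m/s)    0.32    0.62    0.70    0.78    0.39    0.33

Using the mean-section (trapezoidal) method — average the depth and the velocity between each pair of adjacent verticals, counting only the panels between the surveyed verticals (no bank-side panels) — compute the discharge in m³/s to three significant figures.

Panel 1-2: Δb = 5.3 m, d̄ = (0.43+1.41)/2 = 0.92, v̄ = (0.32+0.62)/2 = 0.47 → q = 5.3×0.92×0.47 = 2.292 m³/s
Panel 2-3: Δb = 3.8 m, d̄ = (1.41+1.41)/2 = 1.41, v̄ = (0.62+0.70)/2 = 0.66 → q = 3.8×1.41×0.66 = 3.536 m³/s
Panel 3-4: Δb = 2 m, d̄ = (1.41+1.63)/2 = 1.52, v̄ = (0.70+0.78)/2 = 0.74 → q = 2×1.52×0.74 = 2.250 m³/s
Panel 4-5: Δb = 4.2 m, d̄ = (1.63+0.60)/2 = 1.115, v̄ = (0.78+0.39)/2 = 0.585 → q = 4.2×1.115×0.585 = 2.740 m³/s
Panel 5-6: Δb = 1.3 m, d̄ = (0.60+0.41)/2 = 0.505, v̄ = (0.39+0.33)/2 = 0.36 → q = 1.3×0.505×0.36 = 0.2363 m³/s
Q = Σ q = 11.05 m³/s

11.1 m³/s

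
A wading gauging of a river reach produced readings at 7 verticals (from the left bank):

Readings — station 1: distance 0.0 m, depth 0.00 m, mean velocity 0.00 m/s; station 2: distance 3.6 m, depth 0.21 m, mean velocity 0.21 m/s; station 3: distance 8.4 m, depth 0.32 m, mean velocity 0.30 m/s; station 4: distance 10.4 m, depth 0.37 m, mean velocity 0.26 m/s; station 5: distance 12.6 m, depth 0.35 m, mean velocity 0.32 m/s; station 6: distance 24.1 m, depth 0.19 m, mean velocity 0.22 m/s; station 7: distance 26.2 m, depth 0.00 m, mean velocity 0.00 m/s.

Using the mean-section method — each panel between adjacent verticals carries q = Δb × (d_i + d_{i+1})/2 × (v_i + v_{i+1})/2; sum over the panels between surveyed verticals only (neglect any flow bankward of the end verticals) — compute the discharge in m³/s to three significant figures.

1.65 m³/s

Panel 1-2: Δb = 3.6 m, d̄ = (0.00+0.21)/2 = 0.105, v̄ = (0.00+0.21)/2 = 0.105 → q = 3.6×0.105×0.105 = 0.03969 m³/s
Panel 2-3: Δb = 4.8 m, d̄ = (0.21+0.32)/2 = 0.265, v̄ = (0.21+0.30)/2 = 0.255 → q = 4.8×0.265×0.255 = 0.3244 m³/s
Panel 3-4: Δb = 2 m, d̄ = (0.32+0.37)/2 = 0.345, v̄ = (0.30+0.26)/2 = 0.28 → q = 2×0.345×0.28 = 0.1932 m³/s
Panel 4-5: Δb = 2.2 m, d̄ = (0.37+0.35)/2 = 0.36, v̄ = (0.26+0.32)/2 = 0.29 → q = 2.2×0.36×0.29 = 0.2297 m³/s
Panel 5-6: Δb = 11.5 m, d̄ = (0.35+0.19)/2 = 0.27, v̄ = (0.32+0.22)/2 = 0.27 → q = 11.5×0.27×0.27 = 0.8384 m³/s
Panel 6-7: Δb = 2.1 m, d̄ = (0.19+0.00)/2 = 0.095, v̄ = (0.22+0.00)/2 = 0.11 → q = 2.1×0.095×0.11 = 0.02195 m³/s
Q = Σ q = 1.647 m³/s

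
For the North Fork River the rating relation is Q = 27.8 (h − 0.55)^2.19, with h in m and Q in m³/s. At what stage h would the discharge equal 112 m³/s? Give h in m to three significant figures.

h − h₀ = (Q/C)^(1/b) = (112/27.8)^(1/2.19) = 1.889 m
h = 0.55 + 1.889 = 2.439 m

2.44 m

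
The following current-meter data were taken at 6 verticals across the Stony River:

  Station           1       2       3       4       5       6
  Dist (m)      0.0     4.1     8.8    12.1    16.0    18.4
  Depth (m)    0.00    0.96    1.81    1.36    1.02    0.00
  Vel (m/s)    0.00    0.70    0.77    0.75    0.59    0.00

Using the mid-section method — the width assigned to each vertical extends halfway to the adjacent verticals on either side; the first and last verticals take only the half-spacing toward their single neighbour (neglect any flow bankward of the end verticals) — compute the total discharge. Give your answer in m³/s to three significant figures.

w_2 = (8.8 − 0.0)/2 = 4.4 m; q_2 = 0.70 × 0.96 × 4.4 = 2.957 m³/s
w_3 = (12.1 − 4.1)/2 = 4 m; q_3 = 0.77 × 1.81 × 4 = 5.575 m³/s
w_4 = (16.0 − 8.8)/2 = 3.6 m; q_4 = 0.75 × 1.36 × 3.6 = 3.672 m³/s
w_5 = (18.4 − 12.1)/2 = 3.15 m; q_5 = 0.59 × 1.02 × 3.15 = 1.896 m³/s
Stations 1, 6 contribute zero (depth or velocity is 0).
Q = Σ qᵢ = 14.10 m³/s

14.1 m³/s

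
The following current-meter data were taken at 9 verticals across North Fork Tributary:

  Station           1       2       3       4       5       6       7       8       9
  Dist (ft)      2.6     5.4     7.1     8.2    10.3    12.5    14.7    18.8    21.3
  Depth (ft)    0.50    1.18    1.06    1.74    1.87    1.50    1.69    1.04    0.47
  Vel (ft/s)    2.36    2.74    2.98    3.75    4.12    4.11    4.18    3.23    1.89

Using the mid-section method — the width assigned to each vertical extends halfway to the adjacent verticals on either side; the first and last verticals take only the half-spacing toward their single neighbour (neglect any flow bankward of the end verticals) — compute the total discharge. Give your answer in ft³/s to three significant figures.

w_1 = (5.4 − 2.6)/2 = 1.4 ft; q_1 = 2.36 × 0.50 × 1.4 = 1.652 ft³/s
w_2 = (7.1 − 2.6)/2 = 2.25 ft; q_2 = 2.74 × 1.18 × 2.25 = 7.275 ft³/s
w_3 = (8.2 − 5.4)/2 = 1.4 ft; q_3 = 2.98 × 1.06 × 1.4 = 4.422 ft³/s
w_4 = (10.3 − 7.1)/2 = 1.6 ft; q_4 = 3.75 × 1.74 × 1.6 = 10.44 ft³/s
w_5 = (12.5 − 8.2)/2 = 2.15 ft; q_5 = 4.12 × 1.87 × 2.15 = 16.56 ft³/s
w_6 = (14.7 − 10.3)/2 = 2.2 ft; q_6 = 4.11 × 1.50 × 2.2 = 13.56 ft³/s
w_7 = (18.8 − 12.5)/2 = 3.15 ft; q_7 = 4.18 × 1.69 × 3.15 = 22.25 ft³/s
w_8 = (21.3 − 14.7)/2 = 3.3 ft; q_8 = 3.23 × 1.04 × 3.3 = 11.09 ft³/s
w_9 = (21.3 − 18.8)/2 = 1.25 ft; q_9 = 1.89 × 0.47 × 1.25 = 1.110 ft³/s
Q = Σ qᵢ = 88.36 ft³/s

88.4 ft³/s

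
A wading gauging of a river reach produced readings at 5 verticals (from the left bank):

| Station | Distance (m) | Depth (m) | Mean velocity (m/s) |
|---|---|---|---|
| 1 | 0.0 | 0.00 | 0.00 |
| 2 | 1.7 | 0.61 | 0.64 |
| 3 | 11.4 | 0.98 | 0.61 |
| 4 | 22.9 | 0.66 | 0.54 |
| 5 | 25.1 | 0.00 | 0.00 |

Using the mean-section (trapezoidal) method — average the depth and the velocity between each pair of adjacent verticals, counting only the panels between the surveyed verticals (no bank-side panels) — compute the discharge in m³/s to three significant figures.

Panel 1-2: Δb = 1.7 m, d̄ = (0.00+0.61)/2 = 0.305, v̄ = (0.00+0.64)/2 = 0.32 → q = 1.7×0.305×0.32 = 0.1659 m³/s
Panel 2-3: Δb = 9.7 m, d̄ = (0.61+0.98)/2 = 0.795, v̄ = (0.64+0.61)/2 = 0.625 → q = 9.7×0.795×0.625 = 4.820 m³/s
Panel 3-4: Δb = 11.5 m, d̄ = (0.98+0.66)/2 = 0.82, v̄ = (0.61+0.54)/2 = 0.575 → q = 11.5×0.82×0.575 = 5.422 m³/s
Panel 4-5: Δb = 2.2 m, d̄ = (0.66+0.00)/2 = 0.33, v̄ = (0.54+0.00)/2 = 0.27 → q = 2.2×0.33×0.27 = 0.1960 m³/s
Q = Σ q = 10.60 m³/s

10.6 m³/s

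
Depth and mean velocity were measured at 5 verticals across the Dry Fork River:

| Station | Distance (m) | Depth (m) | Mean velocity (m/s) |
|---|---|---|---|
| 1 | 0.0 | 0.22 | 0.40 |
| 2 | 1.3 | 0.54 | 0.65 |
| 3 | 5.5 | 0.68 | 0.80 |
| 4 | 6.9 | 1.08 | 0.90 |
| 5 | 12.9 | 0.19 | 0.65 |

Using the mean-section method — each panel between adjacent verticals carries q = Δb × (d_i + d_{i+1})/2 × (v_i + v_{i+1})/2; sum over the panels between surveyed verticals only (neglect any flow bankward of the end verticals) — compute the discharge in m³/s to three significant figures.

6.12 m³/s

Panel 1-2: Δb = 1.3 m, d̄ = (0.22+0.54)/2 = 0.38, v̄ = (0.40+0.65)/2 = 0.525 → q = 1.3×0.38×0.525 = 0.2594 m³/s
Panel 2-3: Δb = 4.2 m, d̄ = (0.54+0.68)/2 = 0.61, v̄ = (0.65+0.80)/2 = 0.725 → q = 4.2×0.61×0.725 = 1.857 m³/s
Panel 3-4: Δb = 1.4 m, d̄ = (0.68+1.08)/2 = 0.88, v̄ = (0.80+0.90)/2 = 0.85 → q = 1.4×0.88×0.85 = 1.047 m³/s
Panel 4-5: Δb = 6 m, d̄ = (1.08+0.19)/2 = 0.635, v̄ = (0.90+0.65)/2 = 0.775 → q = 6×0.635×0.775 = 2.953 m³/s
Q = Σ q = 6.117 m³/s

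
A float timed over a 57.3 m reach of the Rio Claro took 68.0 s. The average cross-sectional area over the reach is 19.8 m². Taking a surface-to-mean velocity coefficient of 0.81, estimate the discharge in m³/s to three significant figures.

13.5 m³/s

v_surface = L / t̄ = 57.3 / 68 = 0.8426 m/s
v_mean = 0.81 × 0.8426 = 0.6825 m/s
Q = A × v_mean = 19.8 × 0.6825 = 13.51 m³/s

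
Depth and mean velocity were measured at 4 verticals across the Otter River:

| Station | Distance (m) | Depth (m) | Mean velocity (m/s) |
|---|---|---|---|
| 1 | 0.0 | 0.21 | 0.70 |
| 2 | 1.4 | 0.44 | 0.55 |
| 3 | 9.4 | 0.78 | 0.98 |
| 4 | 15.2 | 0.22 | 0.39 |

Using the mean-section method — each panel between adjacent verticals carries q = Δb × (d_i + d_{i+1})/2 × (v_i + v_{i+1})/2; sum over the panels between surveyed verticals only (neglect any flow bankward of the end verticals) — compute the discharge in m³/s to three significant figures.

Panel 1-2: Δb = 1.4 m, d̄ = (0.21+0.44)/2 = 0.325, v̄ = (0.70+0.55)/2 = 0.625 → q = 1.4×0.325×0.625 = 0.2844 m³/s
Panel 2-3: Δb = 8 m, d̄ = (0.44+0.78)/2 = 0.61, v̄ = (0.55+0.98)/2 = 0.765 → q = 8×0.61×0.765 = 3.733 m³/s
Panel 3-4: Δb = 5.8 m, d̄ = (0.78+0.22)/2 = 0.5, v̄ = (0.98+0.39)/2 = 0.685 → q = 5.8×0.5×0.685 = 1.987 m³/s
Q = Σ q = 6.004 m³/s

6.00 m³/s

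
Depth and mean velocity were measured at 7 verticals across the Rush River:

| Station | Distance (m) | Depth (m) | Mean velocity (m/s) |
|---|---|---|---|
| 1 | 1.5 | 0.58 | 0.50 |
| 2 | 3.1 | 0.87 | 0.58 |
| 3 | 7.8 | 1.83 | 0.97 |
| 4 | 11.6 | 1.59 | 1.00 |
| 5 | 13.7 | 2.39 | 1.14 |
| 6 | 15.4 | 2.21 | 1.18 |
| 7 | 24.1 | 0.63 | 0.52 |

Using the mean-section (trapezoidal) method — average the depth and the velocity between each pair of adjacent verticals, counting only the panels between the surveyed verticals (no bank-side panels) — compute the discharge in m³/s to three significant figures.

Panel 1-2: Δb = 1.6 m, d̄ = (0.58+0.87)/2 = 0.725, v̄ = (0.50+0.58)/2 = 0.54 → q = 1.6×0.725×0.54 = 0.6264 m³/s
Panel 2-3: Δb = 4.7 m, d̄ = (0.87+1.83)/2 = 1.35, v̄ = (0.58+0.97)/2 = 0.775 → q = 4.7×1.35×0.775 = 4.917 m³/s
Panel 3-4: Δb = 3.8 m, d̄ = (1.83+1.59)/2 = 1.71, v̄ = (0.97+1.00)/2 = 0.985 → q = 3.8×1.71×0.985 = 6.401 m³/s
Panel 4-5: Δb = 2.1 m, d̄ = (1.59+2.39)/2 = 1.99, v̄ = (1.00+1.14)/2 = 1.07 → q = 2.1×1.99×1.07 = 4.472 m³/s
Panel 5-6: Δb = 1.7 m, d̄ = (2.39+2.21)/2 = 2.3, v̄ = (1.14+1.18)/2 = 1.16 → q = 1.7×2.3×1.16 = 4.536 m³/s
Panel 6-7: Δb = 8.7 m, d̄ = (2.21+0.63)/2 = 1.42, v̄ = (1.18+0.52)/2 = 0.85 → q = 8.7×1.42×0.85 = 10.50 m³/s
Q = Σ q = 31.45 m³/s

31.5 m³/s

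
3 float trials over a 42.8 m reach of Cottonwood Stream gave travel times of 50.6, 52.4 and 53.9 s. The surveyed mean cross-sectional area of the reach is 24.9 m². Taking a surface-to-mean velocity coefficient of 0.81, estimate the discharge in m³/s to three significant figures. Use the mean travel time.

16.5 m³/s

t̄ = (50.6 + 52.4 + 53.9) / 3 = 52.3 s
v_surface = L / t̄ = 42.8 / 52.3 = 0.8184 m/s
v_mean = 0.81 × 0.8184 = 0.6629 m/s
Q = A × v_mean = 24.9 × 0.6629 = 16.51 m³/s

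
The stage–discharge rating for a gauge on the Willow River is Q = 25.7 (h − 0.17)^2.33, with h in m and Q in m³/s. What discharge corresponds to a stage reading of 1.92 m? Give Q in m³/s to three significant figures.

Q = 25.7 × (1.92 − 0.17)^2.33 = 25.7 × 1.75^2.33 = 94.67 m³/s

94.7 m³/s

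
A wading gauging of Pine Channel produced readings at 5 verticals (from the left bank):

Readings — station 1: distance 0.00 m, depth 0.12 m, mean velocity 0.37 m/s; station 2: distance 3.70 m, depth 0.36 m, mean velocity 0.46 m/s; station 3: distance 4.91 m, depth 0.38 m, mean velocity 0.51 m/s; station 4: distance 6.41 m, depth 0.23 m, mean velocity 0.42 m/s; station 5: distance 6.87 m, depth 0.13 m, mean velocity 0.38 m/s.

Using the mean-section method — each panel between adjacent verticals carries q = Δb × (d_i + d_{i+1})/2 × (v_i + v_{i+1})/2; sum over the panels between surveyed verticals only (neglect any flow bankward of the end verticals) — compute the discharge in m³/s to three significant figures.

Panel 1-2: Δb = 3.7 m, d̄ = (0.12+0.36)/2 = 0.24, v̄ = (0.37+0.46)/2 = 0.415 → q = 3.7×0.24×0.415 = 0.3685 m³/s
Panel 2-3: Δb = 1.21 m, d̄ = (0.36+0.38)/2 = 0.37, v̄ = (0.46+0.51)/2 = 0.485 → q = 1.21×0.37×0.485 = 0.2171 m³/s
Panel 3-4: Δb = 1.5 m, d̄ = (0.38+0.23)/2 = 0.305, v̄ = (0.51+0.42)/2 = 0.465 → q = 1.5×0.305×0.465 = 0.2127 m³/s
Panel 4-5: Δb = 0.46 m, d̄ = (0.23+0.13)/2 = 0.18, v̄ = (0.42+0.38)/2 = 0.4 → q = 0.46×0.18×0.4 = 0.03312 m³/s
Q = Σ q = 0.8315 m³/s

0.832 m³/s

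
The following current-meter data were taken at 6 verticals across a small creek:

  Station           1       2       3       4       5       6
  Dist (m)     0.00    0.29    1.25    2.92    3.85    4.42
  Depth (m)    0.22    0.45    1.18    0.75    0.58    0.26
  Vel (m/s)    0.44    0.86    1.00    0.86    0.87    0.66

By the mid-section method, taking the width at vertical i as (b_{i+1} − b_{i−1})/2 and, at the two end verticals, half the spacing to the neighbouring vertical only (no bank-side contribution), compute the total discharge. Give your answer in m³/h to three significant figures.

11100 m³/h

w_1 = (0.29 − 0.00)/2 = 0.145 m; q_1 = 0.44 × 0.22 × 0.145 = 0.01404 m³/s
w_2 = (1.25 − 0.00)/2 = 0.625 m; q_2 = 0.86 × 0.45 × 0.625 = 0.2419 m³/s
w_3 = (2.92 − 0.29)/2 = 1.315 m; q_3 = 1.00 × 1.18 × 1.315 = 1.552 m³/s
w_4 = (3.85 − 1.25)/2 = 1.3 m; q_4 = 0.86 × 0.75 × 1.3 = 0.8385 m³/s
w_5 = (4.42 − 2.92)/2 = 0.75 m; q_5 = 0.87 × 0.58 × 0.75 = 0.3785 m³/s
w_6 = (4.42 − 3.85)/2 = 0.285 m; q_6 = 0.66 × 0.26 × 0.285 = 0.04891 m³/s
Q = Σ qᵢ = 3.073 m³/s
= 3.073 × 3600 = 11060 m³/h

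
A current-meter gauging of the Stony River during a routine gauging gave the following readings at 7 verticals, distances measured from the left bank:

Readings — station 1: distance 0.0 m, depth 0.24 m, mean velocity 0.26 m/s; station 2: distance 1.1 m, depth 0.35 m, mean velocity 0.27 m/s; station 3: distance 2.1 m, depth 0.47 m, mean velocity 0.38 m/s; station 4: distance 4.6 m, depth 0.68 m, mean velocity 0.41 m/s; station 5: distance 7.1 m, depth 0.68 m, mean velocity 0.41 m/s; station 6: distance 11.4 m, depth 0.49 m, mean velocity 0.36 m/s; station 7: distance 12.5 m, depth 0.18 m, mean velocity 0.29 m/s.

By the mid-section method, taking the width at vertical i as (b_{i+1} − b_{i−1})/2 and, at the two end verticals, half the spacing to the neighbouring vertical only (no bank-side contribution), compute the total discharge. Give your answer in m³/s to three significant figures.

w_1 = (1.1 − 0.0)/2 = 0.55 m; q_1 = 0.26 × 0.24 × 0.55 = 0.03432 m³/s
w_2 = (2.1 − 0.0)/2 = 1.05 m; q_2 = 0.27 × 0.35 × 1.05 = 0.09923 m³/s
w_3 = (4.6 − 1.1)/2 = 1.75 m; q_3 = 0.38 × 0.47 × 1.75 = 0.3126 m³/s
w_4 = (7.1 − 2.1)/2 = 2.5 m; q_4 = 0.41 × 0.68 × 2.5 = 0.6970 m³/s
w_5 = (11.4 − 4.6)/2 = 3.4 m; q_5 = 0.41 × 0.68 × 3.4 = 0.9479 m³/s
w_6 = (12.5 − 7.1)/2 = 2.7 m; q_6 = 0.36 × 0.49 × 2.7 = 0.4763 m³/s
w_7 = (12.5 − 11.4)/2 = 0.55 m; q_7 = 0.29 × 0.18 × 0.55 = 0.02871 m³/s
Q = Σ qᵢ = 2.596 m³/s

2.60 m³/s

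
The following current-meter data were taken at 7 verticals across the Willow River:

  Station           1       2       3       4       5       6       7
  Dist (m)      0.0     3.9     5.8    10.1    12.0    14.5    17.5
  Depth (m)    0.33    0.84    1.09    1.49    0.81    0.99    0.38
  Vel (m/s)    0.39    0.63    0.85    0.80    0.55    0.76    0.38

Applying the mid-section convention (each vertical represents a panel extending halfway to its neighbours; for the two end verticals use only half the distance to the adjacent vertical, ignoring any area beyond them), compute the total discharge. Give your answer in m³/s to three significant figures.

11.6 m³/s

w_1 = (3.9 − 0.0)/2 = 1.95 m; q_1 = 0.39 × 0.33 × 1.95 = 0.2510 m³/s
w_2 = (5.8 − 0.0)/2 = 2.9 m; q_2 = 0.63 × 0.84 × 2.9 = 1.535 m³/s
w_3 = (10.1 − 3.9)/2 = 3.1 m; q_3 = 0.85 × 1.09 × 3.1 = 2.872 m³/s
w_4 = (12.0 − 5.8)/2 = 3.1 m; q_4 = 0.80 × 1.49 × 3.1 = 3.695 m³/s
w_5 = (14.5 − 10.1)/2 = 2.2 m; q_5 = 0.55 × 0.81 × 2.2 = 0.9801 m³/s
w_6 = (17.5 − 12.0)/2 = 2.75 m; q_6 = 0.76 × 0.99 × 2.75 = 2.069 m³/s
w_7 = (17.5 − 14.5)/2 = 1.5 m; q_7 = 0.38 × 0.38 × 1.5 = 0.2166 m³/s
Q = Σ qᵢ = 11.62 m³/s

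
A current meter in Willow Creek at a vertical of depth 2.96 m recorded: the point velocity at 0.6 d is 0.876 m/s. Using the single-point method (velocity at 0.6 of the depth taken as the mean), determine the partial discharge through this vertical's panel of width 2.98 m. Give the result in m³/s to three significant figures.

v̄ = v₀.₆ = 0.876 m/s
q = v̄ × d × w = 0.8760 × 2.96 × 2.98 = 7.727 m³/s

7.73 m³/s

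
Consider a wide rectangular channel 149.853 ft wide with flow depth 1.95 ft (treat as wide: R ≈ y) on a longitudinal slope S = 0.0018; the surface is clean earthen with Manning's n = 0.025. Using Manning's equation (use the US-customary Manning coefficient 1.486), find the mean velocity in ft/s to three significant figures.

3.94 ft/s

A = b·y = 149.853 × 1.95 = 292.2 ft²
Wide channel: R ≈ y = 1.95 ft
Q = (1.486/n)·A·R^(2/3)·S^(1/2) = (1.486/0.025) × 292.2 × 1.950^(2/3) × 0.0018^(1/2) = 1150 ft³/s
V = Q/A = 1150/292.2 = 3.936 ft/s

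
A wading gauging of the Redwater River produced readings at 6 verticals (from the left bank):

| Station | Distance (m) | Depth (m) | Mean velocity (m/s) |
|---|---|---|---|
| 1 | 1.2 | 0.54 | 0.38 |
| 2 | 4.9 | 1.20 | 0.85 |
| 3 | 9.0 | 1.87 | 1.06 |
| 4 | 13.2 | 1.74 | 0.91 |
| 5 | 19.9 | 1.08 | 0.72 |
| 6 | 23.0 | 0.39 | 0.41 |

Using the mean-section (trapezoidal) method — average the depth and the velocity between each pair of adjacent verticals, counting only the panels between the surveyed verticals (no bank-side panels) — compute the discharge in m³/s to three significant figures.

Panel 1-2: Δb = 3.7 m, d̄ = (0.54+1.20)/2 = 0.87, v̄ = (0.38+0.85)/2 = 0.615 → q = 3.7×0.87×0.615 = 1.980 m³/s
Panel 2-3: Δb = 4.1 m, d̄ = (1.20+1.87)/2 = 1.535, v̄ = (0.85+1.06)/2 = 0.955 → q = 4.1×1.535×0.955 = 6.010 m³/s
Panel 3-4: Δb = 4.2 m, d̄ = (1.87+1.74)/2 = 1.805, v̄ = (1.06+0.91)/2 = 0.985 → q = 4.2×1.805×0.985 = 7.467 m³/s
Panel 4-5: Δb = 6.7 m, d̄ = (1.74+1.08)/2 = 1.41, v̄ = (0.91+0.72)/2 = 0.815 → q = 6.7×1.41×0.815 = 7.699 m³/s
Panel 5-6: Δb = 3.1 m, d̄ = (1.08+0.39)/2 = 0.735, v̄ = (0.72+0.41)/2 = 0.565 → q = 3.1×0.735×0.565 = 1.287 m³/s
Q = Σ q = 24.44 m³/s

24.4 m³/s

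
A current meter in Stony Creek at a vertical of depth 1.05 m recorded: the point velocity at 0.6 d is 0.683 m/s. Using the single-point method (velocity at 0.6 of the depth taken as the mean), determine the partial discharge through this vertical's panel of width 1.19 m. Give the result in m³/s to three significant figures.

0.853 m³/s

v̄ = v₀.₆ = 0.683 m/s
q = v̄ × d × w = 0.6830 × 1.05 × 1.19 = 0.8534 m³/s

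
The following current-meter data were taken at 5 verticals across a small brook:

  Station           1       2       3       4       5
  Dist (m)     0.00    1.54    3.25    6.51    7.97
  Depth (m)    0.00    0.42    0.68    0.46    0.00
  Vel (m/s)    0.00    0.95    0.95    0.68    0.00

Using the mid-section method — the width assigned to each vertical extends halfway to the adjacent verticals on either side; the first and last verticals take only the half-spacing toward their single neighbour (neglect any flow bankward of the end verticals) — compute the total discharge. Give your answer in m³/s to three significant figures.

2.99 m³/s

w_2 = (3.25 − 0.00)/2 = 1.625 m; q_2 = 0.95 × 0.42 × 1.625 = 0.6484 m³/s
w_3 = (6.51 − 1.54)/2 = 2.485 m; q_3 = 0.95 × 0.68 × 2.485 = 1.605 m³/s
w_4 = (7.97 − 3.25)/2 = 2.36 m; q_4 = 0.68 × 0.46 × 2.36 = 0.7382 m³/s
Stations 1, 5 contribute zero (depth or velocity is 0).
Q = Σ qᵢ = 2.992 m³/s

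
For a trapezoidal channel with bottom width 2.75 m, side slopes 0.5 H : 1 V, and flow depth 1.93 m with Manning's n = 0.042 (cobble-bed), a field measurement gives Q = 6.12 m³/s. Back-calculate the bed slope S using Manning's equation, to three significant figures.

0.00126

A = (b + z·y)·y = (2.75 + 0.5×1.93)×1.93 = 7.170 m²
P = b + 2y√(1+z²) = 2.75 + 2×1.93×√(1+0.5²) = 7.066 m
R = A/P = 7.170/7.066 = 1.015 m
S = (Q·n / (1·A·R^(2/3)))² = (6.12×0.042 / (1×7.170×1.010))² = 0.001260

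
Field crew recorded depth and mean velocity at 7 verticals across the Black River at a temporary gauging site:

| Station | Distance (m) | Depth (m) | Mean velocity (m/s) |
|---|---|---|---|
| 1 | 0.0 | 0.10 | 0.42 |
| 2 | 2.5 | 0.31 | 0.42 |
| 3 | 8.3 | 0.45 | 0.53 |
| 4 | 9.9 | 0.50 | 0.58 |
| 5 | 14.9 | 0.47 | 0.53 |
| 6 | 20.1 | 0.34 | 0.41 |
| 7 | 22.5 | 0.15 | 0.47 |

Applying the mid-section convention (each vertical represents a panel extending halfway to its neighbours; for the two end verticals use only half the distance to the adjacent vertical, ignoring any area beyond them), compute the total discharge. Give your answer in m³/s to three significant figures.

w_1 = (2.5 − 0.0)/2 = 1.25 m; q_1 = 0.42 × 0.10 × 1.25 = 0.05250 m³/s
w_2 = (8.3 − 0.0)/2 = 4.15 m; q_2 = 0.42 × 0.31 × 4.15 = 0.5403 m³/s
w_3 = (9.9 − 2.5)/2 = 3.7 m; q_3 = 0.53 × 0.45 × 3.7 = 0.8825 m³/s
w_4 = (14.9 − 8.3)/2 = 3.3 m; q_4 = 0.58 × 0.50 × 3.3 = 0.9570 m³/s
w_5 = (20.1 − 9.9)/2 = 5.1 m; q_5 = 0.53 × 0.47 × 5.1 = 1.270 m³/s
w_6 = (22.5 − 14.9)/2 = 3.8 m; q_6 = 0.41 × 0.34 × 3.8 = 0.5297 m³/s
w_7 = (22.5 − 20.1)/2 = 1.2 m; q_7 = 0.47 × 0.15 × 1.2 = 0.08460 m³/s
Q = Σ qᵢ = 4.317 m³/s

4.32 m³/s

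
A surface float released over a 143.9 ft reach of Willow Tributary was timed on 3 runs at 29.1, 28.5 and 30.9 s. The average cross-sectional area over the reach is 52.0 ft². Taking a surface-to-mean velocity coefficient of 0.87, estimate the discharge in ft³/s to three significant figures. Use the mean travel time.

221 ft³/s

t̄ = (29.1 + 28.5 + 30.9) / 3 = 29.5 s
v_surface = L / t̄ = 143.9 / 29.5 = 4.878 ft/s
v_mean = 0.87 × 4.878 = 4.244 ft/s
Q = A × v_mean = 52.0 × 4.244 = 220.7 ft³/s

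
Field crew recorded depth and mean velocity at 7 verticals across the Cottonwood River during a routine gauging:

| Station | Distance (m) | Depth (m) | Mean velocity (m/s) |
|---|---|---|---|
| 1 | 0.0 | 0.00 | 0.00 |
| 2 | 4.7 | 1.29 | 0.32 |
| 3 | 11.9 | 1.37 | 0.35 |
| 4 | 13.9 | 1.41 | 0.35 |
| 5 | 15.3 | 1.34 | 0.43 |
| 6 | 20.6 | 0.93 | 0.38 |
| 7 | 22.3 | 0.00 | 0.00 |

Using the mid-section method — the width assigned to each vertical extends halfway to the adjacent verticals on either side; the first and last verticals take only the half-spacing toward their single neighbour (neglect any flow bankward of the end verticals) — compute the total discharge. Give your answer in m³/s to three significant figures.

w_2 = (11.9 − 0.0)/2 = 5.95 m; q_2 = 0.32 × 1.29 × 5.95 = 2.456 m³/s
w_3 = (13.9 − 4.7)/2 = 4.6 m; q_3 = 0.35 × 1.37 × 4.6 = 2.206 m³/s
w_4 = (15.3 − 11.9)/2 = 1.7 m; q_4 = 0.35 × 1.41 × 1.7 = 0.8390 m³/s
w_5 = (20.6 − 13.9)/2 = 3.35 m; q_5 = 0.43 × 1.34 × 3.35 = 1.930 m³/s
w_6 = (22.3 − 15.3)/2 = 3.5 m; q_6 = 0.38 × 0.93 × 3.5 = 1.237 m³/s
Stations 1, 7 contribute zero (depth or velocity is 0).
Q = Σ qᵢ = 8.668 m³/s

8.67 m³/s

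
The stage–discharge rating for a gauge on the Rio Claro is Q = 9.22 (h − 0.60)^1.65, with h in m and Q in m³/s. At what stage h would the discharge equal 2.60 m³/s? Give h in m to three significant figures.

1.06 m

h − h₀ = (Q/C)^(1/b) = (2.60/9.22)^(1/1.65) = 0.4643 m
h = 0.60 + 0.4643 = 1.064 m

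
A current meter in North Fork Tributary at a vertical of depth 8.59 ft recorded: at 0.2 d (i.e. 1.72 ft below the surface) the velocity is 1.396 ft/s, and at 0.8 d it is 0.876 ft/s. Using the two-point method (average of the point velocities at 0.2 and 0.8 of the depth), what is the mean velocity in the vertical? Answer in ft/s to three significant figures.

v̄ = (1.396 + 0.876) / 2 = 1.136 ft/s

1.14 ft/s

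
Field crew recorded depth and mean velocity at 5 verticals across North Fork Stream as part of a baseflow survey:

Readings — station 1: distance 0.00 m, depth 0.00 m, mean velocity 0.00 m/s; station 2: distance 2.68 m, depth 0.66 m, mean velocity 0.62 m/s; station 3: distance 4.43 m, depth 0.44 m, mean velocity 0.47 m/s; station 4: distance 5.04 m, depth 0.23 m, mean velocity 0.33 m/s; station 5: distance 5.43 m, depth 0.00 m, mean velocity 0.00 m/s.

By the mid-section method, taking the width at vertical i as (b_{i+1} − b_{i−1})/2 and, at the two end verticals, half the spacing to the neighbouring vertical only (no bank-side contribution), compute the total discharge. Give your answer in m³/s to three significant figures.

1.19 m³/s

w_2 = (4.43 − 0.00)/2 = 2.215 m; q_2 = 0.62 × 0.66 × 2.215 = 0.9064 m³/s
w_3 = (5.04 − 2.68)/2 = 1.18 m; q_3 = 0.47 × 0.44 × 1.18 = 0.2440 m³/s
w_4 = (5.43 − 4.43)/2 = 0.5 m; q_4 = 0.33 × 0.23 × 0.5 = 0.03795 m³/s
Stations 1, 5 contribute zero (depth or velocity is 0).
Q = Σ qᵢ = 1.188 m³/s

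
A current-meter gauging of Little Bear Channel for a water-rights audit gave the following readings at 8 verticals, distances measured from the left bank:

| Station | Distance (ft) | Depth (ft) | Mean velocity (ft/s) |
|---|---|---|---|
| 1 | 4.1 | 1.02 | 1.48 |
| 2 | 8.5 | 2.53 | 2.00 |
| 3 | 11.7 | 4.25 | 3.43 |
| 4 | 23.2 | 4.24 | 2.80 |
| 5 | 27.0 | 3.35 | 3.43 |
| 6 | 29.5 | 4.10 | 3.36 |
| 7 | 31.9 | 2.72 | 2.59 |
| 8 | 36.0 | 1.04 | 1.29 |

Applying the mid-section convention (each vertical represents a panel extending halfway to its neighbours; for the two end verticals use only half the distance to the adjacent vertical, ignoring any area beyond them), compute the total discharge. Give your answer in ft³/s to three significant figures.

316 ft³/s

w_1 = (8.5 − 4.1)/2 = 2.2 ft; q_1 = 1.48 × 1.02 × 2.2 = 3.321 ft³/s
w_2 = (11.7 − 4.1)/2 = 3.8 ft; q_2 = 2.00 × 2.53 × 3.8 = 19.23 ft³/s
w_3 = (23.2 − 8.5)/2 = 7.35 ft; q_3 = 3.43 × 4.25 × 7.35 = 107.1 ft³/s
w_4 = (27.0 − 11.7)/2 = 7.65 ft; q_4 = 2.80 × 4.24 × 7.65 = 90.82 ft³/s
w_5 = (29.5 − 23.2)/2 = 3.15 ft; q_5 = 3.43 × 3.35 × 3.15 = 36.20 ft³/s
w_6 = (31.9 − 27.0)/2 = 2.45 ft; q_6 = 3.36 × 4.10 × 2.45 = 33.75 ft³/s
w_7 = (36.0 − 29.5)/2 = 3.25 ft; q_7 = 2.59 × 2.72 × 3.25 = 22.90 ft³/s
w_8 = (36.0 − 31.9)/2 = 2.05 ft; q_8 = 1.29 × 1.04 × 2.05 = 2.750 ft³/s
Q = Σ qᵢ = 316.1 ft³/s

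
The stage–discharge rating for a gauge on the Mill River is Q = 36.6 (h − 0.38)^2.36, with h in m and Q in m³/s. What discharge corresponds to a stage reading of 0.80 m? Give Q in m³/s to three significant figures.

Q = 36.6 × (0.80 − 0.38)^2.36 = 36.6 × 0.42^2.36 = 4.724 m³/s

4.72 m³/s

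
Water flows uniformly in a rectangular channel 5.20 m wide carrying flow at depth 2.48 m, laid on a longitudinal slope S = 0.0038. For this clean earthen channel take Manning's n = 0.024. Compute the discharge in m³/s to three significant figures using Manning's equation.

38.8 m³/s

A = b·y = 5.20 × 2.48 = 12.90 m²
P = b + 2y = 5.20 + 2×2.48 = 10.16 m
R = A/P = 12.90/10.16 = 1.269 m
Q = (1/n)·A·R^(2/3)·S^(1/2) = (1/0.024) × 12.90 × 1.269^(2/3) × 0.0038^(1/2) = 38.83 m³/s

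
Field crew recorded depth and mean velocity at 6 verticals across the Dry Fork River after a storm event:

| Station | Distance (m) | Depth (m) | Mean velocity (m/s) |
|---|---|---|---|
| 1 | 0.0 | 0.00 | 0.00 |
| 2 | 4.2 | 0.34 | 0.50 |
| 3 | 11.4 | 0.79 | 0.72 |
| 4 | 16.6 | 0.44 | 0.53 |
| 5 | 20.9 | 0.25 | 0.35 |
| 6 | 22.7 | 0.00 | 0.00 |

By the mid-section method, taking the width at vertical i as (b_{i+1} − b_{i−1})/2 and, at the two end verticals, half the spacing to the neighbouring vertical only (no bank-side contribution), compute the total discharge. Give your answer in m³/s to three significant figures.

5.87 m³/s

w_2 = (11.4 − 0.0)/2 = 5.7 m; q_2 = 0.50 × 0.34 × 5.7 = 0.9690 m³/s
w_3 = (16.6 − 4.2)/2 = 6.2 m; q_3 = 0.72 × 0.79 × 6.2 = 3.527 m³/s
w_4 = (20.9 − 11.4)/2 = 4.75 m; q_4 = 0.53 × 0.44 × 4.75 = 1.108 m³/s
w_5 = (22.7 − 16.6)/2 = 3.05 m; q_5 = 0.35 × 0.25 × 3.05 = 0.2669 m³/s
Stations 1, 6 contribute zero (depth or velocity is 0).
Q = Σ qᵢ = 5.870 m³/s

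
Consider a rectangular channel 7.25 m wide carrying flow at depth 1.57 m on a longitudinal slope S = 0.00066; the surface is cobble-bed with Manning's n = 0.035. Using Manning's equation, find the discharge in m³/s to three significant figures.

A = b·y = 7.25 × 1.57 = 11.38 m²
P = b + 2y = 7.25 + 2×1.57 = 10.39 m
R = A/P = 11.38/10.39 = 1.096 m
Q = (1/n)·A·R^(2/3)·S^(1/2) = (1/0.035) × 11.38 × 1.096^(2/3) × 0.00066^(1/2) = 8.879 m³/s

8.88 m³/s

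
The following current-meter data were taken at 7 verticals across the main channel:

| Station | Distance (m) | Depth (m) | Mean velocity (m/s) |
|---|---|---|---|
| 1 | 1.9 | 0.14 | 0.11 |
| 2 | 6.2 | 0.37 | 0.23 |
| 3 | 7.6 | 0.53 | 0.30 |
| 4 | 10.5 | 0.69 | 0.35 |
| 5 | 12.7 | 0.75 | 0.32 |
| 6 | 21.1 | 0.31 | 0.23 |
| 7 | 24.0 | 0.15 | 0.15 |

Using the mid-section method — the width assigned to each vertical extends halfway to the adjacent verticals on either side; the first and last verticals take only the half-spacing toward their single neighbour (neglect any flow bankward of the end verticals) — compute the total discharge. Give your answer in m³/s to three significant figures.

2.94 m³/s

w_1 = (6.2 − 1.9)/2 = 2.15 m; q_1 = 0.11 × 0.14 × 2.15 = 0.03311 m³/s
w_2 = (7.6 − 1.9)/2 = 2.85 m; q_2 = 0.23 × 0.37 × 2.85 = 0.2425 m³/s
w_3 = (10.5 − 6.2)/2 = 2.15 m; q_3 = 0.30 × 0.53 × 2.15 = 0.3419 m³/s
w_4 = (12.7 − 7.6)/2 = 2.55 m; q_4 = 0.35 × 0.69 × 2.55 = 0.6158 m³/s
w_5 = (21.1 − 10.5)/2 = 5.3 m; q_5 = 0.32 × 0.75 × 5.3 = 1.272 m³/s
w_6 = (24.0 − 12.7)/2 = 5.65 m; q_6 = 0.23 × 0.31 × 5.65 = 0.4028 m³/s
w_7 = (24.0 − 21.1)/2 = 1.45 m; q_7 = 0.15 × 0.15 × 1.45 = 0.03263 m³/s
Q = Σ qᵢ = 2.941 m³/s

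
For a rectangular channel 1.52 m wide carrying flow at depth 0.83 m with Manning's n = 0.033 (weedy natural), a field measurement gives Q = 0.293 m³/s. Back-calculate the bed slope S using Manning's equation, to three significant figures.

0.000201

A = b·y = 1.52 × 0.83 = 1.262 m²
P = b + 2y = 1.52 + 2×0.83 = 3.180 m
R = A/P = 1.262/3.180 = 0.3967 m
S = (Q·n / (1·A·R^(2/3)))² = (0.293×0.033 / (1×1.262×0.5399))² = 0.0002015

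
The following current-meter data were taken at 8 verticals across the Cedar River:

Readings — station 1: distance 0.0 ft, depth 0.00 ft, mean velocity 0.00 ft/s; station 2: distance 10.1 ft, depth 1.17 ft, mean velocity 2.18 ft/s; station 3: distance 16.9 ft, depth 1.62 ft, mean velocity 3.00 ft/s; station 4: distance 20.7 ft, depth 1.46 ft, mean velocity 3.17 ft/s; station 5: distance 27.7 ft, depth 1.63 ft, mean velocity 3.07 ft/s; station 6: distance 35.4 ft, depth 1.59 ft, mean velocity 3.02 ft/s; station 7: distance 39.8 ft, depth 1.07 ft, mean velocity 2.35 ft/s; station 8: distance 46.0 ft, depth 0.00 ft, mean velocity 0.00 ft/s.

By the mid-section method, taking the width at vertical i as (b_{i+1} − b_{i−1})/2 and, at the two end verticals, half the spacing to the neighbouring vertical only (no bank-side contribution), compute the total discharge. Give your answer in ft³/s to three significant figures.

151 ft³/s

w_2 = (16.9 − 0.0)/2 = 8.45 ft; q_2 = 2.18 × 1.17 × 8.45 = 21.55 ft³/s
w_3 = (20.7 − 10.1)/2 = 5.3 ft; q_3 = 3.00 × 1.62 × 5.3 = 25.76 ft³/s
w_4 = (27.7 − 16.9)/2 = 5.4 ft; q_4 = 3.17 × 1.46 × 5.4 = 24.99 ft³/s
w_5 = (35.4 − 20.7)/2 = 7.35 ft; q_5 = 3.07 × 1.63 × 7.35 = 36.78 ft³/s
w_6 = (39.8 − 27.7)/2 = 6.05 ft; q_6 = 3.02 × 1.59 × 6.05 = 29.05 ft³/s
w_7 = (46.0 − 35.4)/2 = 5.3 ft; q_7 = 2.35 × 1.07 × 5.3 = 13.33 ft³/s
Stations 1, 8 contribute zero (depth or velocity is 0).
Q = Σ qᵢ = 151.5 ft³/s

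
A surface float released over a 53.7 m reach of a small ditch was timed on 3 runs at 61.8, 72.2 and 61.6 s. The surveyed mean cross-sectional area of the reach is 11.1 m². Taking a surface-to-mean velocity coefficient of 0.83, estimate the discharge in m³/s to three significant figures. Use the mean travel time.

7.59 m³/s

t̄ = (61.8 + 72.2 + 61.6) / 3 = 65.2 s
v_surface = L / t̄ = 53.7 / 65.2 = 0.8236 m/s
v_mean = 0.83 × 0.8236 = 0.6836 m/s
Q = A × v_mean = 11.1 × 0.6836 = 7.588 m³/s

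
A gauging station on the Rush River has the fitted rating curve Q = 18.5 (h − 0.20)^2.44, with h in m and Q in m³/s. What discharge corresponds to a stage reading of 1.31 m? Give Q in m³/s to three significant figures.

Q = 18.5 × (1.31 − 0.20)^2.44 = 18.5 × 1.11^2.44 = 23.86 m³/s

23.9 m³/s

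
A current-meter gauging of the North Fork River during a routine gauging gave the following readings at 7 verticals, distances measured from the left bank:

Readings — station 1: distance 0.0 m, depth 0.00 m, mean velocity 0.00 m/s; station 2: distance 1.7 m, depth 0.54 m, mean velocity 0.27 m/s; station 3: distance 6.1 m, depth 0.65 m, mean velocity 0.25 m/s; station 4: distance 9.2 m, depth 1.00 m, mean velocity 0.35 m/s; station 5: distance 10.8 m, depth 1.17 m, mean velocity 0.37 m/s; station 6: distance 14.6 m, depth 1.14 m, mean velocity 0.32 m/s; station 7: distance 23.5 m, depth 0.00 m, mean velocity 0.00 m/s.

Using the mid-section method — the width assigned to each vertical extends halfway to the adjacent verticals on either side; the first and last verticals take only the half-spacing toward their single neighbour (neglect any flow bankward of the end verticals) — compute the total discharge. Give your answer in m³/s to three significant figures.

5.36 m³/s

w_2 = (6.1 − 0.0)/2 = 3.05 m; q_2 = 0.27 × 0.54 × 3.05 = 0.4447 m³/s
w_3 = (9.2 − 1.7)/2 = 3.75 m; q_3 = 0.25 × 0.65 × 3.75 = 0.6094 m³/s
w_4 = (10.8 − 6.1)/2 = 2.35 m; q_4 = 0.35 × 1.00 × 2.35 = 0.8225 m³/s
w_5 = (14.6 − 9.2)/2 = 2.7 m; q_5 = 0.37 × 1.17 × 2.7 = 1.169 m³/s
w_6 = (23.5 − 10.8)/2 = 6.35 m; q_6 = 0.32 × 1.14 × 6.35 = 2.316 m³/s
Stations 1, 7 contribute zero (depth or velocity is 0).
Q = Σ qᵢ = 5.362 m³/s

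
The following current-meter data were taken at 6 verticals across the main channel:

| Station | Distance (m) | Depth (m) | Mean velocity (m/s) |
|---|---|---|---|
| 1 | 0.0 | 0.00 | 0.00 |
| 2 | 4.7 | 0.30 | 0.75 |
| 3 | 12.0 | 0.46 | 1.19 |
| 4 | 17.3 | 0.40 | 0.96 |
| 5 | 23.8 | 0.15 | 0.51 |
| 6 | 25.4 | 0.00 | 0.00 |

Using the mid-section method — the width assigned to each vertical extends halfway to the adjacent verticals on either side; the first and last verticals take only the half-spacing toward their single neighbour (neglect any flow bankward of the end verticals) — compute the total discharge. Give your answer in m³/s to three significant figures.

w_2 = (12.0 − 0.0)/2 = 6 m; q_2 = 0.75 × 0.30 × 6 = 1.350 m³/s
w_3 = (17.3 − 4.7)/2 = 6.3 m; q_3 = 1.19 × 0.46 × 6.3 = 3.449 m³/s
w_4 = (23.8 − 12.0)/2 = 5.9 m; q_4 = 0.96 × 0.40 × 5.9 = 2.266 m³/s
w_5 = (25.4 − 17.3)/2 = 4.05 m; q_5 = 0.51 × 0.15 × 4.05 = 0.3098 m³/s
Stations 1, 6 contribute zero (depth or velocity is 0).
Q = Σ qᵢ = 7.374 m³/s

7.37 m³/s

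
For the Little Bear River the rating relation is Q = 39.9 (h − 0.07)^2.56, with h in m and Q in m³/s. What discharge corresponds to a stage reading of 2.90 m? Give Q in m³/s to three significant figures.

Q = 39.9 × (2.90 − 0.07)^2.56 = 39.9 × 2.83^2.56 = 572.2 m³/s

572 m³/s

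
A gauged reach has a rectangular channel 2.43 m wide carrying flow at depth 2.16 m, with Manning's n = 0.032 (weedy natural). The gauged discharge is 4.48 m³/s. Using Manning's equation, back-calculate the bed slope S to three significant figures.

0.00104

A = b·y = 2.43 × 2.16 = 5.249 m²
P = b + 2y = 2.43 + 2×2.16 = 6.750 m
R = A/P = 5.249/6.750 = 0.7776 m
S = (Q·n / (1·A·R^(2/3)))² = (4.48×0.032 / (1×5.249×0.8456))² = 0.001043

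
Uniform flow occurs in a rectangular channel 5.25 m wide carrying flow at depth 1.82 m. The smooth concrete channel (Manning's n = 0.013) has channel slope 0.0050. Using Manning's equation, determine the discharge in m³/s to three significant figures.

54.5 m³/s

A = b·y = 5.25 × 1.82 = 9.555 m²
P = b + 2y = 5.25 + 2×1.82 = 8.890 m
R = A/P = 9.555/8.890 = 1.075 m
Q = (1/n)·A·R^(2/3)·S^(1/2) = (1/0.013) × 9.555 × 1.075^(2/3) × 0.0050^(1/2) = 54.53 m³/s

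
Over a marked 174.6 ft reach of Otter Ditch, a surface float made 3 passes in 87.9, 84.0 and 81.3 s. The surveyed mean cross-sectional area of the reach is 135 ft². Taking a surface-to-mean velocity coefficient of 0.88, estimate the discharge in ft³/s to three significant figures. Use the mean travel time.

t̄ = (87.9 + 84.0 + 81.3) / 3 = 84.4 s
v_surface = L / t̄ = 174.6 / 84.4 = 2.069 ft/s
v_mean = 0.88 × 2.069 = 1.820 ft/s
Q = A × v_mean = 135 × 1.820 = 245.8 ft³/s

246 ft³/s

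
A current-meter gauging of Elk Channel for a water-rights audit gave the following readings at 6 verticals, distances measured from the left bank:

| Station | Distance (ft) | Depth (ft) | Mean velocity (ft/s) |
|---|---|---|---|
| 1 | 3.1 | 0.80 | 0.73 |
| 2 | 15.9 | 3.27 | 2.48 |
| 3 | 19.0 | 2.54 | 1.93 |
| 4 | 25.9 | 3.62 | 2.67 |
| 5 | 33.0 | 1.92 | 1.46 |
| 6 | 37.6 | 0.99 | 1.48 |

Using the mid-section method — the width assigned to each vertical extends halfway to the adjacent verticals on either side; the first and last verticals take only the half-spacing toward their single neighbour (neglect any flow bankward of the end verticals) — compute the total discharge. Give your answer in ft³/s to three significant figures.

w_1 = (15.9 − 3.1)/2 = 6.4 ft; q_1 = 0.73 × 0.80 × 6.4 = 3.738 ft³/s
w_2 = (19.0 − 3.1)/2 = 7.95 ft; q_2 = 2.48 × 3.27 × 7.95 = 64.47 ft³/s
w_3 = (25.9 − 15.9)/2 = 5 ft; q_3 = 1.93 × 2.54 × 5 = 24.51 ft³/s
w_4 = (33.0 − 19.0)/2 = 7 ft; q_4 = 2.67 × 3.62 × 7 = 67.66 ft³/s
w_5 = (37.6 − 25.9)/2 = 5.85 ft; q_5 = 1.46 × 1.92 × 5.85 = 16.40 ft³/s
w_6 = (37.6 − 33.0)/2 = 2.3 ft; q_6 = 1.48 × 0.99 × 2.3 = 3.370 ft³/s
Q = Σ qᵢ = 180.1 ft³/s

180 ft³/s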